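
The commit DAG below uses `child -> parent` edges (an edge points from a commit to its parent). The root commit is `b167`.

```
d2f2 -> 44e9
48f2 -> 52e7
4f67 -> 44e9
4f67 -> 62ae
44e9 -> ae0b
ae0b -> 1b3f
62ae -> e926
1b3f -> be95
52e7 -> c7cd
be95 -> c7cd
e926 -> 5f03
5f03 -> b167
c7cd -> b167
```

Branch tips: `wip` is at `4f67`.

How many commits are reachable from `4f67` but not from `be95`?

Reachable from 4f67: {1b3f, 44e9, 4f67, 5f03, 62ae, ae0b, b167, be95, c7cd, e926}.
Reachable from be95: {b167, be95, c7cd}.
In 4f67's history but not be95's: {1b3f, 44e9, 4f67, 5f03, 62ae, ae0b, e926} — 7 commits.

7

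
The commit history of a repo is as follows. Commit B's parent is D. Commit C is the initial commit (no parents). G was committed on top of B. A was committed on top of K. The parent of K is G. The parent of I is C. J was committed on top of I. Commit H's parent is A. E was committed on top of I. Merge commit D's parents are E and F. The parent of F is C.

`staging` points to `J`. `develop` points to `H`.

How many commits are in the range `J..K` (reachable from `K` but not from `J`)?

Reachable from K: {B, C, D, E, F, G, I, K}.
Reachable from J: {C, I, J}.
In K's history but not J's: {B, D, E, F, G, K} — 6 commits.

6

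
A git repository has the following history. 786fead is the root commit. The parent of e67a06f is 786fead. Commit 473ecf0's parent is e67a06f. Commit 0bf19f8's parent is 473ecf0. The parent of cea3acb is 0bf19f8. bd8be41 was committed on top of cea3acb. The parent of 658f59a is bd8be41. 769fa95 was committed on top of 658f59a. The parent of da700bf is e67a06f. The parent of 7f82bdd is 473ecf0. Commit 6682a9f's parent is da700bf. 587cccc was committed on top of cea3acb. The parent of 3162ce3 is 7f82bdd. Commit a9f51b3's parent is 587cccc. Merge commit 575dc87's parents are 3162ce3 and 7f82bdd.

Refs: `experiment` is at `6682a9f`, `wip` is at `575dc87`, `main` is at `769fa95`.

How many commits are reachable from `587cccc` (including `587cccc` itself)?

6

Walking parent pointers from 587cccc: reachable set = {0bf19f8, 473ecf0, 587cccc, 786fead, cea3acb, e67a06f}.
That is 6 commits.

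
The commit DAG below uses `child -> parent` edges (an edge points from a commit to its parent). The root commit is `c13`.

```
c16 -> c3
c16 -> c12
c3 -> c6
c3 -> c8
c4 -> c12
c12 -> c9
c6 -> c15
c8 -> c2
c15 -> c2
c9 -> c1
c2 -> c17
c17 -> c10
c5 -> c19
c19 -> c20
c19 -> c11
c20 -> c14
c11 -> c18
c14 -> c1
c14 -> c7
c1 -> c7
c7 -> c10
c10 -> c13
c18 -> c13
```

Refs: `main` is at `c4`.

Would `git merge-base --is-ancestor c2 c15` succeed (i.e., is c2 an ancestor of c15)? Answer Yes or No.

Ancestors of c15 (commits reachable by following parents): {c10, c13, c15, c17, c2}.
c2 is in that set, so it is an ancestor of c15.

Yes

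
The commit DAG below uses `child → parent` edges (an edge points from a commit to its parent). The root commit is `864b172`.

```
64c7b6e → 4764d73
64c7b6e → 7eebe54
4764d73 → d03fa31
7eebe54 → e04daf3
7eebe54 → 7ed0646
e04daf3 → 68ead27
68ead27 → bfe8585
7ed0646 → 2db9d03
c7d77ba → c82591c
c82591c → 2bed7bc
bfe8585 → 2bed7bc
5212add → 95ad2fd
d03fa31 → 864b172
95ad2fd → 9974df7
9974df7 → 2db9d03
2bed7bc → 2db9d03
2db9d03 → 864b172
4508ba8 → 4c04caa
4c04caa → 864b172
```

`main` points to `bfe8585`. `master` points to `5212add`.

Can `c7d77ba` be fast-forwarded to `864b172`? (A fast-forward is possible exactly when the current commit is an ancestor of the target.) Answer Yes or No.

No

A fast-forward from c7d77ba to 864b172 is possible iff c7d77ba is an ancestor of 864b172.
Ancestors of 864b172: {864b172}.
c7d77ba is not among them, so fast-forward is not possible.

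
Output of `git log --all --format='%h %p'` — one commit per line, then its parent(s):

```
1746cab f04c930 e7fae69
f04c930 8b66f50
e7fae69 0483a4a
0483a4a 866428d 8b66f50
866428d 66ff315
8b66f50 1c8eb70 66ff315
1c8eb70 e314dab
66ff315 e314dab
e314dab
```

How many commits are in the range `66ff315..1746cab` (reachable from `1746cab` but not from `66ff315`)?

7

Reachable from 1746cab: {0483a4a, 1746cab, 1c8eb70, 66ff315, 866428d, 8b66f50, e314dab, e7fae69, f04c930}.
Reachable from 66ff315: {66ff315, e314dab}.
In 1746cab's history but not 66ff315's: {0483a4a, 1746cab, 1c8eb70, 866428d, 8b66f50, e7fae69, f04c930} — 7 commits.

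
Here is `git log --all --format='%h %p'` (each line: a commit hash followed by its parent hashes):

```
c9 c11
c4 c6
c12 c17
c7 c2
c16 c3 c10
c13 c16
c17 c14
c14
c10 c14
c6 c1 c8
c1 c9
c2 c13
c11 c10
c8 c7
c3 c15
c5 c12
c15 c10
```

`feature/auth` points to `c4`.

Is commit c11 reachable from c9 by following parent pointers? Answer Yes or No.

Ancestors of c9 (commits reachable by following parents): {c10, c11, c14, c9}.
c11 is in that set, so it is an ancestor of c9.

Yes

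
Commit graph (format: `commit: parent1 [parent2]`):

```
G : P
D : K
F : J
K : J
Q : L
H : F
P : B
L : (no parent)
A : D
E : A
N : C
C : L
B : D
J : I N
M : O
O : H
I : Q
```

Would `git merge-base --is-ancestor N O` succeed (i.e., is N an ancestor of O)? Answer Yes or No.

Yes

Ancestors of O (commits reachable by following parents): {C, F, H, I, J, L, N, O, Q}.
N is in that set, so it is an ancestor of O.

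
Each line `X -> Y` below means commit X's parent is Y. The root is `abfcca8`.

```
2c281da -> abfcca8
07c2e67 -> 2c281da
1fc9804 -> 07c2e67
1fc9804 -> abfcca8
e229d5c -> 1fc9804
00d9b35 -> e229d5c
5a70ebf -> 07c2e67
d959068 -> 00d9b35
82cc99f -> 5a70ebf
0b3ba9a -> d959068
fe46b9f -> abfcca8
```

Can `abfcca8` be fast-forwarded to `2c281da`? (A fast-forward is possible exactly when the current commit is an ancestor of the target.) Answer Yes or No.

Yes

A fast-forward from abfcca8 to 2c281da is possible iff abfcca8 is an ancestor of 2c281da.
Ancestors of 2c281da: {2c281da, abfcca8}.
abfcca8 is among them, so fast-forward is possible.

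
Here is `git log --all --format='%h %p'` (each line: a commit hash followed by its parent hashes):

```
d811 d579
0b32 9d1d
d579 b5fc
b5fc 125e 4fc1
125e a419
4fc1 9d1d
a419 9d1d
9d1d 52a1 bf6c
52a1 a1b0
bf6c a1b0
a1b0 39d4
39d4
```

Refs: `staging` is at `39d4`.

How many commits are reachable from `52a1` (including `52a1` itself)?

Walking parent pointers from 52a1: reachable set = {39d4, 52a1, a1b0}.
That is 3 commits.

3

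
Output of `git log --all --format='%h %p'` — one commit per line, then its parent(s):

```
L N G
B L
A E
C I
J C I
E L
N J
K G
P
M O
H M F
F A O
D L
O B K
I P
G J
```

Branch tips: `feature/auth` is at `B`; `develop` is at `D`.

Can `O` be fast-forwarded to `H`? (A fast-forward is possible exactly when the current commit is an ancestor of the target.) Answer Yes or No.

Yes

A fast-forward from O to H is possible iff O is an ancestor of H.
Ancestors of H: {A, B, C, E, F, G, H, I, J, K, L, M, N, O, P}.
O is among them, so fast-forward is possible.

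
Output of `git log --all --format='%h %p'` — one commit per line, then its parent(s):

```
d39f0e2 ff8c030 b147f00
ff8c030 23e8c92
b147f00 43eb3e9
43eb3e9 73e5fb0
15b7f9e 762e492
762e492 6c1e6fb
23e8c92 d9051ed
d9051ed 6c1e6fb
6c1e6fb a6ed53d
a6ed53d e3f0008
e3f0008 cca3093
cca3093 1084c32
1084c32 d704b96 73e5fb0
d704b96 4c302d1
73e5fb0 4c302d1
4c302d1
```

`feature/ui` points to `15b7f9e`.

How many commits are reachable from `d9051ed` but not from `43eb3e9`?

Reachable from d9051ed: {1084c32, 4c302d1, 6c1e6fb, 73e5fb0, a6ed53d, cca3093, d704b96, d9051ed, e3f0008}.
Reachable from 43eb3e9: {43eb3e9, 4c302d1, 73e5fb0}.
In d9051ed's history but not 43eb3e9's: {1084c32, 6c1e6fb, a6ed53d, cca3093, d704b96, d9051ed, e3f0008} — 7 commits.

7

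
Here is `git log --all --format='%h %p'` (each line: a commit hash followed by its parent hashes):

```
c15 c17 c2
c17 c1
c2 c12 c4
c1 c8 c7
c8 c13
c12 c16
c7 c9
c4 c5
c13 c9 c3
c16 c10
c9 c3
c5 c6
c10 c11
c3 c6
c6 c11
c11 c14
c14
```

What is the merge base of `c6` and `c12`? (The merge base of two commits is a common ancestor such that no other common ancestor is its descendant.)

c11

Ancestors of c6: {c11, c14, c6}.
Ancestors of c12: {c10, c11, c12, c14, c16}.
Common ancestors: {c11, c14}.
Among these, c11 is not an ancestor of any other common ancestor — it is the merge base.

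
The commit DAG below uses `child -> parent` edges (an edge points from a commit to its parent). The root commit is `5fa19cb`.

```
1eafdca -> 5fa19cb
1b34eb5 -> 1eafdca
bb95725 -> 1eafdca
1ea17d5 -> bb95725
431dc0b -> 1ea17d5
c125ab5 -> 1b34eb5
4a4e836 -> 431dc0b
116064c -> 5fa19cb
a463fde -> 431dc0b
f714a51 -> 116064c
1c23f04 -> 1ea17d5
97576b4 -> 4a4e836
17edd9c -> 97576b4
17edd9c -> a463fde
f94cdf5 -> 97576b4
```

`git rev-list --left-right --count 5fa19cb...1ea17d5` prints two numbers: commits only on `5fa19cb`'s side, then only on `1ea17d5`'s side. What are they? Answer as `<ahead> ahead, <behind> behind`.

0 ahead, 3 behind

Reachable from 5fa19cb: {5fa19cb}.
Reachable from 1ea17d5: {1ea17d5, 1eafdca, 5fa19cb, bb95725}.
Only in 5fa19cb's history (ahead): {} — 0.
Only in 1ea17d5's history (behind): {1ea17d5, 1eafdca, bb95725} — 3.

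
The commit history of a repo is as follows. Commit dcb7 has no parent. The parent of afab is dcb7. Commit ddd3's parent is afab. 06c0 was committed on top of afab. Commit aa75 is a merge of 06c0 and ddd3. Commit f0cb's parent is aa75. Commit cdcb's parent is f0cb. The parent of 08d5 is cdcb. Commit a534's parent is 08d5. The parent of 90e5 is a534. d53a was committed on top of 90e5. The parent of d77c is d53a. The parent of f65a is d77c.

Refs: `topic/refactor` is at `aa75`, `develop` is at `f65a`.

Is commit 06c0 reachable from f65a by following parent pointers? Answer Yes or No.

Yes

Ancestors of f65a (commits reachable by following parents): {06c0, 08d5, 90e5, a534, aa75, afab, cdcb, d53a, d77c, dcb7, ddd3, f0cb, f65a}.
06c0 is in that set, so it is an ancestor of f65a.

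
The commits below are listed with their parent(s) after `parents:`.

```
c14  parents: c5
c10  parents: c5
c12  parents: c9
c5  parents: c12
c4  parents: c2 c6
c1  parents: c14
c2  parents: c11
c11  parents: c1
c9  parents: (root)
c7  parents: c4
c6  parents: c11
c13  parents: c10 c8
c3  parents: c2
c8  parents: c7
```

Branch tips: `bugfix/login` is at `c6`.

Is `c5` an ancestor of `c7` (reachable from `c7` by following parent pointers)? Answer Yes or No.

Ancestors of c7 (commits reachable by following parents): {c1, c11, c12, c14, c2, c4, c5, c6, c7, c9}.
c5 is in that set, so it is an ancestor of c7.

Yes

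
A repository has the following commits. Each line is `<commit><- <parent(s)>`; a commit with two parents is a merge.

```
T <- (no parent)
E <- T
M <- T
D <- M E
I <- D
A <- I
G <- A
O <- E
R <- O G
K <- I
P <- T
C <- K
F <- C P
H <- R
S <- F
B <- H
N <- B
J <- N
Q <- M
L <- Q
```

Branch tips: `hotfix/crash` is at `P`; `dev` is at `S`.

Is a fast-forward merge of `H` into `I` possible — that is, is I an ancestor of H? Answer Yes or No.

A fast-forward from I to H is possible iff I is an ancestor of H.
Ancestors of H: {A, D, E, G, H, I, M, O, R, T}.
I is among them, so fast-forward is possible.

Yes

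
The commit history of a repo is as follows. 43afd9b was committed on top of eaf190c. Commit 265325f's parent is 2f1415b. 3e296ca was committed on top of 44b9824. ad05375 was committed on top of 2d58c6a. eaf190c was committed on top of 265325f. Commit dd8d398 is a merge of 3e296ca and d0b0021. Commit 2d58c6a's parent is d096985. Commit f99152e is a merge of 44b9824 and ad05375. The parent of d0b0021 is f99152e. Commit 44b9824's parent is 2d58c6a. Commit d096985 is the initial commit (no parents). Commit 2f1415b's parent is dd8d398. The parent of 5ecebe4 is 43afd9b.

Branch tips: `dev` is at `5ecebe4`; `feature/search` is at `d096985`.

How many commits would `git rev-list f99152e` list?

Walking parent pointers from f99152e: reachable set = {2d58c6a, 44b9824, ad05375, d096985, f99152e}.
That is 5 commits.

5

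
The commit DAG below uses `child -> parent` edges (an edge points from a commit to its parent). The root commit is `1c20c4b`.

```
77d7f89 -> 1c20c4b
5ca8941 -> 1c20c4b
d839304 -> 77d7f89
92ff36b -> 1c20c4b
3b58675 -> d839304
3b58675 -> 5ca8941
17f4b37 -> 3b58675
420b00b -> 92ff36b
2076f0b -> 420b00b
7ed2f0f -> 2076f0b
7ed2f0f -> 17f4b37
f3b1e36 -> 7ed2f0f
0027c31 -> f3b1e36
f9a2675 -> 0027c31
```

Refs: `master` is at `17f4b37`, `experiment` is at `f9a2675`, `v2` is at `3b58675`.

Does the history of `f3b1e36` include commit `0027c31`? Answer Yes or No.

Ancestors of f3b1e36: {17f4b37, 1c20c4b, 2076f0b, 3b58675, 420b00b, 5ca8941, 77d7f89, 7ed2f0f, 92ff36b, d839304, f3b1e36}.
0027c31 is not in that set, so it is not an ancestor of f3b1e36.

No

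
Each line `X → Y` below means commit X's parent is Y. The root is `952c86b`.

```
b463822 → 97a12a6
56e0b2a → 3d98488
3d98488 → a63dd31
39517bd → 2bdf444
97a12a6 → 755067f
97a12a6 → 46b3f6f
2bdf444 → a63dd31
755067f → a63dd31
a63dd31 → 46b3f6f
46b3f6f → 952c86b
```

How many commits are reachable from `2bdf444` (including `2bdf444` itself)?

Walking parent pointers from 2bdf444: reachable set = {2bdf444, 46b3f6f, 952c86b, a63dd31}.
That is 4 commits.

4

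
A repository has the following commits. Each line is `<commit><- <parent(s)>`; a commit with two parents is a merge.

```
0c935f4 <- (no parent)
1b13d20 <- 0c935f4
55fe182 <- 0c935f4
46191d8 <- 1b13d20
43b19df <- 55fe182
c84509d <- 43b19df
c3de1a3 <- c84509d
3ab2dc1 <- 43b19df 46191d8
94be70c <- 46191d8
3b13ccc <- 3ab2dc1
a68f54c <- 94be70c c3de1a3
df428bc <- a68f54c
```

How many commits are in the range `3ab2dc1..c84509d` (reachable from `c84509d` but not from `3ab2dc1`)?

Reachable from c84509d: {0c935f4, 43b19df, 55fe182, c84509d}.
Reachable from 3ab2dc1: {0c935f4, 1b13d20, 3ab2dc1, 43b19df, 46191d8, 55fe182}.
In c84509d's history but not 3ab2dc1's: {c84509d} — 1 commit.

1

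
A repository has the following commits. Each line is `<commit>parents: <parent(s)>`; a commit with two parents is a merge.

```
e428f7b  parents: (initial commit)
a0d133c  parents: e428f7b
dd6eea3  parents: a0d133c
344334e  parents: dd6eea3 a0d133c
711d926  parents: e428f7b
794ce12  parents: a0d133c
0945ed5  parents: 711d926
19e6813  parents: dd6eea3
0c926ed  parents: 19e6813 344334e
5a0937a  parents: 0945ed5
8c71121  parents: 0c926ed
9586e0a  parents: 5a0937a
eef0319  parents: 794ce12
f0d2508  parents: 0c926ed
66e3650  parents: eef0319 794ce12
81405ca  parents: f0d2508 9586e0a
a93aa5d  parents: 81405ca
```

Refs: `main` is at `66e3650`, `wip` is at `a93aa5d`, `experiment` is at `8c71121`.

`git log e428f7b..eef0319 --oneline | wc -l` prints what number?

Reachable from eef0319: {794ce12, a0d133c, e428f7b, eef0319}.
Reachable from e428f7b: {e428f7b}.
In eef0319's history but not e428f7b's: {794ce12, a0d133c, eef0319} — 3 commits.

3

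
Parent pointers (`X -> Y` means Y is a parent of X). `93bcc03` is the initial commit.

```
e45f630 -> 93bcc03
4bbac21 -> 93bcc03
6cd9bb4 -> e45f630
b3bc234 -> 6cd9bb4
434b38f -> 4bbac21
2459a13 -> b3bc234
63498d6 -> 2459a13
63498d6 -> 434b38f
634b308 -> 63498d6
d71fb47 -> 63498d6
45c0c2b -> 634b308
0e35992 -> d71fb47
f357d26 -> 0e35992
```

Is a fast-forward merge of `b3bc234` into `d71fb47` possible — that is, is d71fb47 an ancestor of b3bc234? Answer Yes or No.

No

A fast-forward from d71fb47 to b3bc234 is possible iff d71fb47 is an ancestor of b3bc234.
Ancestors of b3bc234: {6cd9bb4, 93bcc03, b3bc234, e45f630}.
d71fb47 is not among them, so fast-forward is not possible.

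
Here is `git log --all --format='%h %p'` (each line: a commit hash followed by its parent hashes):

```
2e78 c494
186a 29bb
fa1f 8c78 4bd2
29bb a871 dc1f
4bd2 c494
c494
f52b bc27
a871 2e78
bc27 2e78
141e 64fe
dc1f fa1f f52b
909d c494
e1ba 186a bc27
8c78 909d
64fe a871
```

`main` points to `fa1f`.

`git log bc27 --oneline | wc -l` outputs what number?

3

Walking parent pointers from bc27: reachable set = {2e78, bc27, c494}.
That is 3 commits.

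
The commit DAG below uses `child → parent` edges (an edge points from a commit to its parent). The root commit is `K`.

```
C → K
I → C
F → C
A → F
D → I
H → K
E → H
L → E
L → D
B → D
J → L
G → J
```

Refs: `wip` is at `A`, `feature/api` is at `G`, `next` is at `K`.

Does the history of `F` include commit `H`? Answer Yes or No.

Ancestors of F: {C, F, K}.
H is not in that set, so it is not an ancestor of F.

No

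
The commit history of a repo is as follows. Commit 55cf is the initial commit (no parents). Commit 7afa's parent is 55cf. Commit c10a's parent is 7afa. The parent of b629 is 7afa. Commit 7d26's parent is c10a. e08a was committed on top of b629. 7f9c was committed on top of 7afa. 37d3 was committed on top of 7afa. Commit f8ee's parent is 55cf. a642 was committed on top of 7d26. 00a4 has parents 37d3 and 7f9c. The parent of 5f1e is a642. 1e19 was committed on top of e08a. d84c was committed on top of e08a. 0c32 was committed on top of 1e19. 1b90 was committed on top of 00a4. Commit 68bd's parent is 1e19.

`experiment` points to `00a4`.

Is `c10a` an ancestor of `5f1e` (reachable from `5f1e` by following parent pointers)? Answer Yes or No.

Ancestors of 5f1e (commits reachable by following parents): {55cf, 5f1e, 7afa, 7d26, a642, c10a}.
c10a is in that set, so it is an ancestor of 5f1e.

Yes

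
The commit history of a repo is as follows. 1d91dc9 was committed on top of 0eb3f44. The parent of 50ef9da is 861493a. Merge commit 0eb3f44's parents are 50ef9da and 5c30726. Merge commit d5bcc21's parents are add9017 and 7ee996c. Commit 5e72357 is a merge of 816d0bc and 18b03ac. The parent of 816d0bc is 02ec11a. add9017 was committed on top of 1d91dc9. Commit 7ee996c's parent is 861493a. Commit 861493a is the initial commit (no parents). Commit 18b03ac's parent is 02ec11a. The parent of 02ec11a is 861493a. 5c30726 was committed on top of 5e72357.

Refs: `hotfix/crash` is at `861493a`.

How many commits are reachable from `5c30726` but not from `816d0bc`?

Reachable from 5c30726: {02ec11a, 18b03ac, 5c30726, 5e72357, 816d0bc, 861493a}.
Reachable from 816d0bc: {02ec11a, 816d0bc, 861493a}.
In 5c30726's history but not 816d0bc's: {18b03ac, 5c30726, 5e72357} — 3 commits.

3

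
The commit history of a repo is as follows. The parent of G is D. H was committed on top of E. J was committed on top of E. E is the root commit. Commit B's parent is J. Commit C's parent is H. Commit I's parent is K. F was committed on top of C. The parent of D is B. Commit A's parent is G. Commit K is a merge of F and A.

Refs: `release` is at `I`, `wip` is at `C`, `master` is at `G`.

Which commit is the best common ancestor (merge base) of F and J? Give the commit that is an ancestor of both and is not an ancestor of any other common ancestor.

Ancestors of F: {C, E, F, H}.
Ancestors of J: {E, J}.
Common ancestors: {E}.
The only common ancestor is E, so it is the merge base.

E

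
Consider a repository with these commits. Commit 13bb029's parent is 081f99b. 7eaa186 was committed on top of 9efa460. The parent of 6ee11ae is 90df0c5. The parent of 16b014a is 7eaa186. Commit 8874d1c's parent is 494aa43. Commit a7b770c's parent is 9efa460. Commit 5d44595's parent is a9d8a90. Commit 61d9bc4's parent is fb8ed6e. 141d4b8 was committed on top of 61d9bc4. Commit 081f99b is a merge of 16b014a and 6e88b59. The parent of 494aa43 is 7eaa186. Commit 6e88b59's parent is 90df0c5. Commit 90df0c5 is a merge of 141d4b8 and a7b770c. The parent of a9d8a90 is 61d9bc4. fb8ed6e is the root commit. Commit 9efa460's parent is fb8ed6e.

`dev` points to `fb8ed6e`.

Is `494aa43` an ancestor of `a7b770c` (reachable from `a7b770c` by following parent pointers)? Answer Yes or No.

No

Ancestors of a7b770c: {9efa460, a7b770c, fb8ed6e}.
494aa43 is not in that set, so it is not an ancestor of a7b770c.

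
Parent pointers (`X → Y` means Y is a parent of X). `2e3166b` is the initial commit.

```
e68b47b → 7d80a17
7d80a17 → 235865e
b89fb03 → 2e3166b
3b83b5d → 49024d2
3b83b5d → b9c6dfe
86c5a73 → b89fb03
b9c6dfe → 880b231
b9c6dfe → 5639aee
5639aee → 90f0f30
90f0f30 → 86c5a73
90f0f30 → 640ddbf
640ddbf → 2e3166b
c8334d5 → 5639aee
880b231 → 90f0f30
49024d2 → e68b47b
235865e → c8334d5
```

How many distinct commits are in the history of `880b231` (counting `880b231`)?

Walking parent pointers from 880b231: reachable set = {2e3166b, 640ddbf, 86c5a73, 880b231, 90f0f30, b89fb03}.
That is 6 commits.

6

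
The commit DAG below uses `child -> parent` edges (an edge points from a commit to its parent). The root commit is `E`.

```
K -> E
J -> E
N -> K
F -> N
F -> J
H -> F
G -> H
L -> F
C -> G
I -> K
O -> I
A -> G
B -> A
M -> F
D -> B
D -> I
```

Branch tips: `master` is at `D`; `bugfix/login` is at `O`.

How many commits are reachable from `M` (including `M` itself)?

6

Walking parent pointers from M: reachable set = {E, F, J, K, M, N}.
That is 6 commits.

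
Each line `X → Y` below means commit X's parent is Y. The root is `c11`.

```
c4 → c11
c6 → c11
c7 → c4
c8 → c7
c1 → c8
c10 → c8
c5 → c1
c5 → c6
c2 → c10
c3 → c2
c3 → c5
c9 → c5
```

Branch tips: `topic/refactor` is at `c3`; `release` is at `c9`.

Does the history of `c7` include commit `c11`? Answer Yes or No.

Yes

Ancestors of c7 (commits reachable by following parents): {c11, c4, c7}.
c11 is in that set, so it is an ancestor of c7.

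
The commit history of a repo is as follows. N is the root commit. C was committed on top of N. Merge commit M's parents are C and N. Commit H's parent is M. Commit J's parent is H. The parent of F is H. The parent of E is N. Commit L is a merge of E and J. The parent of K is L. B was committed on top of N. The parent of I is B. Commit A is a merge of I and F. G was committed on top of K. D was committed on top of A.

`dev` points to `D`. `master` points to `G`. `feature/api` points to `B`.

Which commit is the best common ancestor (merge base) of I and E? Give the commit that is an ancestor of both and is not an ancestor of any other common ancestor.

N

Ancestors of I: {B, I, N}.
Ancestors of E: {E, N}.
Common ancestors: {N}.
The only common ancestor is N, so it is the merge base.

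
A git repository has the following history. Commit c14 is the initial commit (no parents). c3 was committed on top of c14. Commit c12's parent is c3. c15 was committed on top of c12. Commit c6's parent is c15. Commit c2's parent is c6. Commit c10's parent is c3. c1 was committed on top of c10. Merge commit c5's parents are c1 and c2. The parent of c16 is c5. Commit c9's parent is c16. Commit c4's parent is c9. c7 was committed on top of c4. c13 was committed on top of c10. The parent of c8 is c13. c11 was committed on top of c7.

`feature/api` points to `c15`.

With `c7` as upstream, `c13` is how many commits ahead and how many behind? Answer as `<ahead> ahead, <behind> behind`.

Reachable from c13: {c10, c13, c14, c3}.
Reachable from c7: {c1, c10, c12, c14, c15, c16, c2, c3, c4, c5, c6, c7, c9}.
Only in c13's history (ahead): {c13} — 1.
Only in c7's history (behind): {c1, c12, c15, c16, c2, c4, c5, c6, c7, c9} — 10.

1 ahead, 10 behind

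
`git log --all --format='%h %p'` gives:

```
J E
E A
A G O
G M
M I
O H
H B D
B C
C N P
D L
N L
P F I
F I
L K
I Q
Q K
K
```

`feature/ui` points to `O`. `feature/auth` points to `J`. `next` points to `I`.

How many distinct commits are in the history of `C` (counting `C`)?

8

Walking parent pointers from C: reachable set = {C, F, I, K, L, N, P, Q}.
That is 8 commits.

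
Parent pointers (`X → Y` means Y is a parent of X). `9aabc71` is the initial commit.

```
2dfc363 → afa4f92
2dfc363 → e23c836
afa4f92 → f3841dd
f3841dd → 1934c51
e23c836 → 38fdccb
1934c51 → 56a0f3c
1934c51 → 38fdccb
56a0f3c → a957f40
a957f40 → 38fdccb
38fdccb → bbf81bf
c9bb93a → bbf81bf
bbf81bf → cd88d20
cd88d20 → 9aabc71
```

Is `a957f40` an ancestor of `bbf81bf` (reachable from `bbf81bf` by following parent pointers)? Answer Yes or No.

No

Ancestors of bbf81bf: {9aabc71, bbf81bf, cd88d20}.
a957f40 is not in that set, so it is not an ancestor of bbf81bf.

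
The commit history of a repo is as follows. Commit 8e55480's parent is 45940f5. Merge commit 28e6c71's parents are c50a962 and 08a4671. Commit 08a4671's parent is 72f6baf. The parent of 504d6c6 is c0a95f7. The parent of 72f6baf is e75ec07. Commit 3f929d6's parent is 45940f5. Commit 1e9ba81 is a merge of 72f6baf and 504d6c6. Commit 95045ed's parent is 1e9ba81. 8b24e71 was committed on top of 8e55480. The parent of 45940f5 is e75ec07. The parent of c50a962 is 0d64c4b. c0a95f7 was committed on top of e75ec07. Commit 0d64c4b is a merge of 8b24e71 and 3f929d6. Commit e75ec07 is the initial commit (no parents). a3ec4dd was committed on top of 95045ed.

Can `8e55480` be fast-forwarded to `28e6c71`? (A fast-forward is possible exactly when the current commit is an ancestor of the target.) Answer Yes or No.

Yes

A fast-forward from 8e55480 to 28e6c71 is possible iff 8e55480 is an ancestor of 28e6c71.
Ancestors of 28e6c71: {08a4671, 0d64c4b, 28e6c71, 3f929d6, 45940f5, 72f6baf, 8b24e71, 8e55480, c50a962, e75ec07}.
8e55480 is among them, so fast-forward is possible.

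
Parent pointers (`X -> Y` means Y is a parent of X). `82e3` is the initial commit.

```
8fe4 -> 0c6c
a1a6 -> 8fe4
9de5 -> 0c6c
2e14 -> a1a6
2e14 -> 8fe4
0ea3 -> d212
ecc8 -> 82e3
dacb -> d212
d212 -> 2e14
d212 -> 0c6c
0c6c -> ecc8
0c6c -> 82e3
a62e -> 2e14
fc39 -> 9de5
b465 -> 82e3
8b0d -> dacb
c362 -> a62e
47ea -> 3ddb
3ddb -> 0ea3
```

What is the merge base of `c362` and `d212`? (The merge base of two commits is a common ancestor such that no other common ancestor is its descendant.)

2e14

Ancestors of c362: {0c6c, 2e14, 82e3, 8fe4, a1a6, a62e, c362, ecc8}.
Ancestors of d212: {0c6c, 2e14, 82e3, 8fe4, a1a6, d212, ecc8}.
Common ancestors: {0c6c, 2e14, 82e3, 8fe4, a1a6, ecc8}.
Among these, 2e14 is not an ancestor of any other common ancestor — it is the merge base.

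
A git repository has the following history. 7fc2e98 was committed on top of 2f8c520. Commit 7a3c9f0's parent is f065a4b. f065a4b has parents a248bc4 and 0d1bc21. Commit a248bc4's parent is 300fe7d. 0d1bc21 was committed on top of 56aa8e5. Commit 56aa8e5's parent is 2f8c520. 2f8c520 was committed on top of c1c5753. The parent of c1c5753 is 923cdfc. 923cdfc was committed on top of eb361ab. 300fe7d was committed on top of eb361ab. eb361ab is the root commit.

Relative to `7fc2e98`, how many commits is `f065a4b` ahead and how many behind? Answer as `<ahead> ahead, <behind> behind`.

Reachable from f065a4b: {0d1bc21, 2f8c520, 300fe7d, 56aa8e5, 923cdfc, a248bc4, c1c5753, eb361ab, f065a4b}.
Reachable from 7fc2e98: {2f8c520, 7fc2e98, 923cdfc, c1c5753, eb361ab}.
Only in f065a4b's history (ahead): {0d1bc21, 300fe7d, 56aa8e5, a248bc4, f065a4b} — 5.
Only in 7fc2e98's history (behind): {7fc2e98} — 1.

5 ahead, 1 behind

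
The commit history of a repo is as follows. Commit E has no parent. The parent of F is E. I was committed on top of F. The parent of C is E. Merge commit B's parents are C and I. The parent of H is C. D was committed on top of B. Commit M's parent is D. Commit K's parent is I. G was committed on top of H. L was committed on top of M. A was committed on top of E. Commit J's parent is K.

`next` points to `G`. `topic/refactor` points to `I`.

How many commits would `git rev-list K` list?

4

Walking parent pointers from K: reachable set = {E, F, I, K}.
That is 4 commits.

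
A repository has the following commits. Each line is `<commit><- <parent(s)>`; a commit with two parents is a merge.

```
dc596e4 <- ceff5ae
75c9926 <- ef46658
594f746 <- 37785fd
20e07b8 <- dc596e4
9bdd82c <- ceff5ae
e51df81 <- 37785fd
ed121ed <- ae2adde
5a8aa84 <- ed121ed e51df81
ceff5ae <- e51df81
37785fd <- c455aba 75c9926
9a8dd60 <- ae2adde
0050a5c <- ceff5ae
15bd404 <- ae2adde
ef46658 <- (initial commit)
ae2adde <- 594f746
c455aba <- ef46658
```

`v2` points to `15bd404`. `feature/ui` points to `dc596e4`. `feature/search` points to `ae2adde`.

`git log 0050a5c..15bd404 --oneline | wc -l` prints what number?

3

Reachable from 15bd404: {15bd404, 37785fd, 594f746, 75c9926, ae2adde, c455aba, ef46658}.
Reachable from 0050a5c: {0050a5c, 37785fd, 75c9926, c455aba, ceff5ae, e51df81, ef46658}.
In 15bd404's history but not 0050a5c's: {15bd404, 594f746, ae2adde} — 3 commits.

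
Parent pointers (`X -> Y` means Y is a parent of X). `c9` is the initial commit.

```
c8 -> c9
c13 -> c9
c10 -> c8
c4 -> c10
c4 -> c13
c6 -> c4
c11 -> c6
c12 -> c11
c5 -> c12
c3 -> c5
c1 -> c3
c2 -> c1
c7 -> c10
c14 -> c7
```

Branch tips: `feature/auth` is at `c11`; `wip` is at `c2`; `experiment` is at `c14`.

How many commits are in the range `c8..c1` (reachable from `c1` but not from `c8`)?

9

Reachable from c1: {c1, c10, c11, c12, c13, c3, c4, c5, c6, c8, c9}.
Reachable from c8: {c8, c9}.
In c1's history but not c8's: {c1, c10, c11, c12, c13, c3, c4, c5, c6} — 9 commits.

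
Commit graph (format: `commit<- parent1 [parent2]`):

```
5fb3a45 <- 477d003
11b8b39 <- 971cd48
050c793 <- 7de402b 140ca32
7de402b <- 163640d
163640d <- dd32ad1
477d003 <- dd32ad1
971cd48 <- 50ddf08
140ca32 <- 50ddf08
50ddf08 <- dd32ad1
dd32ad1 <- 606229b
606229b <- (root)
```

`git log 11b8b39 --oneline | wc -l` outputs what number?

5

Walking parent pointers from 11b8b39: reachable set = {11b8b39, 50ddf08, 606229b, 971cd48, dd32ad1}.
That is 5 commits.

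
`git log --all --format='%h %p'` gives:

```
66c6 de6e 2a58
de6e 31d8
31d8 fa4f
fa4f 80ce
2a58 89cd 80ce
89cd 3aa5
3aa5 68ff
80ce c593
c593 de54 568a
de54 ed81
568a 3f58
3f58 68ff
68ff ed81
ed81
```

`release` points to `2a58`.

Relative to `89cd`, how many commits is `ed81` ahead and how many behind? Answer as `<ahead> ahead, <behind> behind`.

Reachable from ed81: {ed81}.
Reachable from 89cd: {3aa5, 68ff, 89cd, ed81}.
Only in ed81's history (ahead): {} — 0.
Only in 89cd's history (behind): {3aa5, 68ff, 89cd} — 3.

0 ahead, 3 behind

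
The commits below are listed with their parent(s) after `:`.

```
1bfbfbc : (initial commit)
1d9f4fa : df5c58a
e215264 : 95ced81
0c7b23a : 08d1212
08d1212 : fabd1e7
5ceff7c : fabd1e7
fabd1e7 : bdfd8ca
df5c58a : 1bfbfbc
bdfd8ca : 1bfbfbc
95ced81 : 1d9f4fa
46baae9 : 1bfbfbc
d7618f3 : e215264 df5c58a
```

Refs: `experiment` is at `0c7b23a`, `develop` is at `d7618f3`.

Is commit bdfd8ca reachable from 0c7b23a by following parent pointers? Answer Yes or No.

Yes

Ancestors of 0c7b23a (commits reachable by following parents): {08d1212, 0c7b23a, 1bfbfbc, bdfd8ca, fabd1e7}.
bdfd8ca is in that set, so it is an ancestor of 0c7b23a.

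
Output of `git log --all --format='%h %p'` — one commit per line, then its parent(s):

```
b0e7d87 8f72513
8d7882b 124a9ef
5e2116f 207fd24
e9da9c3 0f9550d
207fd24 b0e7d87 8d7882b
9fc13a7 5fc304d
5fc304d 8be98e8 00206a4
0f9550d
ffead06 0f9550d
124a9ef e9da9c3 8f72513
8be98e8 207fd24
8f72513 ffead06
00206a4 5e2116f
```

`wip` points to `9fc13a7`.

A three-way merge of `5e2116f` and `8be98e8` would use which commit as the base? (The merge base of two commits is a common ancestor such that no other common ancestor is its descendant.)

207fd24

Ancestors of 5e2116f: {0f9550d, 124a9ef, 207fd24, 5e2116f, 8d7882b, 8f72513, b0e7d87, e9da9c3, ffead06}.
Ancestors of 8be98e8: {0f9550d, 124a9ef, 207fd24, 8be98e8, 8d7882b, 8f72513, b0e7d87, e9da9c3, ffead06}.
Common ancestors: {0f9550d, 124a9ef, 207fd24, 8d7882b, 8f72513, b0e7d87, e9da9c3, ffead06}.
Among these, 207fd24 is not an ancestor of any other common ancestor — it is the merge base.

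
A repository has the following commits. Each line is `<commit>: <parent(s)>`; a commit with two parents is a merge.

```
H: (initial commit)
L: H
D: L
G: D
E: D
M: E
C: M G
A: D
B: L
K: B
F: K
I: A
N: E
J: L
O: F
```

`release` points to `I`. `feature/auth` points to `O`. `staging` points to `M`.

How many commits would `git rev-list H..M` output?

4

Reachable from M: {D, E, H, L, M}.
Reachable from H: {H}.
In M's history but not H's: {D, E, L, M} — 4 commits.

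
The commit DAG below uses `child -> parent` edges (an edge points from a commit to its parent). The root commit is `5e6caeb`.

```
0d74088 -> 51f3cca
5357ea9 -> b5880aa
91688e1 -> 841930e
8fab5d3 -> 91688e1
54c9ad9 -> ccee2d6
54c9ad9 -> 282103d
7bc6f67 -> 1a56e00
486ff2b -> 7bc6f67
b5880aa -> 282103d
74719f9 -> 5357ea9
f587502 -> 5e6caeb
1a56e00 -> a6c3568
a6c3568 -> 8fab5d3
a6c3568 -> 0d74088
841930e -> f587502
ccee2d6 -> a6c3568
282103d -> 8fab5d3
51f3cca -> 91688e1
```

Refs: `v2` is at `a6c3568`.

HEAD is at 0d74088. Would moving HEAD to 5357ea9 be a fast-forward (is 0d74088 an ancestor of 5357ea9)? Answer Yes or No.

A fast-forward from 0d74088 to 5357ea9 is possible iff 0d74088 is an ancestor of 5357ea9.
Ancestors of 5357ea9: {282103d, 5357ea9, 5e6caeb, 841930e, 8fab5d3, 91688e1, b5880aa, f587502}.
0d74088 is not among them, so fast-forward is not possible.

No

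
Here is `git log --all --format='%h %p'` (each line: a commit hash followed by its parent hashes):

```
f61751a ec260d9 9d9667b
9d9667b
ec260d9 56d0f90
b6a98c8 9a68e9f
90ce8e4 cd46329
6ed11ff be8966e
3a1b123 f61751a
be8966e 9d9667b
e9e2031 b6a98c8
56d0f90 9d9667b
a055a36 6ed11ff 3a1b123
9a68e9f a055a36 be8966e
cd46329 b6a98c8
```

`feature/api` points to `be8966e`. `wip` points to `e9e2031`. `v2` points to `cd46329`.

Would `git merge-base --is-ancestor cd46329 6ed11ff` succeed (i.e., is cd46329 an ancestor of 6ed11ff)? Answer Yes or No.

No

Ancestors of 6ed11ff: {6ed11ff, 9d9667b, be8966e}.
cd46329 is not in that set, so it is not an ancestor of 6ed11ff.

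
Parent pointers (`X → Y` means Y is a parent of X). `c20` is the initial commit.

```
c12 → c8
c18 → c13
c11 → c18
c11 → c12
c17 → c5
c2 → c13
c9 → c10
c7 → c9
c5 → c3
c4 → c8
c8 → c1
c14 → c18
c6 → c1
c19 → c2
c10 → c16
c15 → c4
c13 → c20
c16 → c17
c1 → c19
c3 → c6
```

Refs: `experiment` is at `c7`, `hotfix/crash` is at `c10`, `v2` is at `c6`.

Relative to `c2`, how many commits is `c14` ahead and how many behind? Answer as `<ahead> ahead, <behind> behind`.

2 ahead, 1 behind

Reachable from c14: {c13, c14, c18, c20}.
Reachable from c2: {c13, c2, c20}.
Only in c14's history (ahead): {c14, c18} — 2.
Only in c2's history (behind): {c2} — 1.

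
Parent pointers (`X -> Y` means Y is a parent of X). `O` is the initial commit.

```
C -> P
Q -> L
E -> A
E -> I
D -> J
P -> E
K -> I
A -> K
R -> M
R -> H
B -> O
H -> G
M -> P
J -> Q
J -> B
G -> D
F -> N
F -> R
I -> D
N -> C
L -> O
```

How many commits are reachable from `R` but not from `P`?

Reachable from R: {A, B, D, E, G, H, I, J, K, L, M, O, P, Q, R}.
Reachable from P: {A, B, D, E, I, J, K, L, O, P, Q}.
In R's history but not P's: {G, H, M, R} — 4 commits.

4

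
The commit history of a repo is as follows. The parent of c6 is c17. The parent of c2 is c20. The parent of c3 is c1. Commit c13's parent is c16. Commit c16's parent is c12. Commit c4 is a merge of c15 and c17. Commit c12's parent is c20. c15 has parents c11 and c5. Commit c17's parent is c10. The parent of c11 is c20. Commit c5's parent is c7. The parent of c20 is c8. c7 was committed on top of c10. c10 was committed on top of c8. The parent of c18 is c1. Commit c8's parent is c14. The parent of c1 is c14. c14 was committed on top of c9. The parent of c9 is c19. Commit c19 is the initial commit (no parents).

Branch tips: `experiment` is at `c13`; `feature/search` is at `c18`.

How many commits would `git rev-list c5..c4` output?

5

Reachable from c4: {c10, c11, c14, c15, c17, c19, c20, c4, c5, c7, c8, c9}.
Reachable from c5: {c10, c14, c19, c5, c7, c8, c9}.
In c4's history but not c5's: {c11, c15, c17, c20, c4} — 5 commits.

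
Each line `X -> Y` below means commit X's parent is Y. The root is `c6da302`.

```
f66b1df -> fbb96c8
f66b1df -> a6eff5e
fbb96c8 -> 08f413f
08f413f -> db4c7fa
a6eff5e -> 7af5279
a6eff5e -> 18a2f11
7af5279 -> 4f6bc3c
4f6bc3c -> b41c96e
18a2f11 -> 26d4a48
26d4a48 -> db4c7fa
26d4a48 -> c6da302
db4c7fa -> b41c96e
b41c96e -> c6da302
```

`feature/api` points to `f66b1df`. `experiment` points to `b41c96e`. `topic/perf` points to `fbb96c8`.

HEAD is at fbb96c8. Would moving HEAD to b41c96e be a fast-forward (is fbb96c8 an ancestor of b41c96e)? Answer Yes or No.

No

A fast-forward from fbb96c8 to b41c96e is possible iff fbb96c8 is an ancestor of b41c96e.
Ancestors of b41c96e: {b41c96e, c6da302}.
fbb96c8 is not among them, so fast-forward is not possible.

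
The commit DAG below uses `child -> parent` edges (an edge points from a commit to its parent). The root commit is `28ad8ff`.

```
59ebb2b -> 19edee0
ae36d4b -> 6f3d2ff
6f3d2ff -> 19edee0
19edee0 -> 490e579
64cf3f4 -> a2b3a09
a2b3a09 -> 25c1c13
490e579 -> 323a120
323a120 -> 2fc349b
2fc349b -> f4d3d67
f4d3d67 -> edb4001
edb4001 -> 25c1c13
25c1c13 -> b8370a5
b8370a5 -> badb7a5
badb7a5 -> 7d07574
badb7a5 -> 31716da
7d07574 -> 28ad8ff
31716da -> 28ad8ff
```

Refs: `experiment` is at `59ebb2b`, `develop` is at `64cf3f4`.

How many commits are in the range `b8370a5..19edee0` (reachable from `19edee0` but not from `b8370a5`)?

Reachable from 19edee0: {19edee0, 25c1c13, 28ad8ff, 2fc349b, 31716da, 323a120, 490e579, 7d07574, b8370a5, badb7a5, edb4001, f4d3d67}.
Reachable from b8370a5: {28ad8ff, 31716da, 7d07574, b8370a5, badb7a5}.
In 19edee0's history but not b8370a5's: {19edee0, 25c1c13, 2fc349b, 323a120, 490e579, edb4001, f4d3d67} — 7 commits.

7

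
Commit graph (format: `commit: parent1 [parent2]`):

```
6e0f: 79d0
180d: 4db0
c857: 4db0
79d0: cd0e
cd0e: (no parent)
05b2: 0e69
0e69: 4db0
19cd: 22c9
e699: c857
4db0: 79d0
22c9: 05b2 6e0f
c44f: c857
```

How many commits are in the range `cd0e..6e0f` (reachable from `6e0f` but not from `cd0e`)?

2

Reachable from 6e0f: {6e0f, 79d0, cd0e}.
Reachable from cd0e: {cd0e}.
In 6e0f's history but not cd0e's: {6e0f, 79d0} — 2 commits.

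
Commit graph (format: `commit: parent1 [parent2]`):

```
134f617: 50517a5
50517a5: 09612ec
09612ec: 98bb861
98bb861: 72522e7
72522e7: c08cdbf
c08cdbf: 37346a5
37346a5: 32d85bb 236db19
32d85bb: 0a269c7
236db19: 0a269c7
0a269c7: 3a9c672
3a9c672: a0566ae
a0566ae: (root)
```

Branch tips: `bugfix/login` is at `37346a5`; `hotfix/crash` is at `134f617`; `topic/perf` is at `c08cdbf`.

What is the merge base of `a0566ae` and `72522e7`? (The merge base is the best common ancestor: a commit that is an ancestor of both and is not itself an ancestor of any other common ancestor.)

a0566ae

Ancestors of a0566ae: {a0566ae}.
Ancestors of 72522e7: {0a269c7, 236db19, 32d85bb, 37346a5, 3a9c672, 72522e7, a0566ae, c08cdbf}.
Common ancestors: {a0566ae}.
The only common ancestor is a0566ae, so it is the merge base.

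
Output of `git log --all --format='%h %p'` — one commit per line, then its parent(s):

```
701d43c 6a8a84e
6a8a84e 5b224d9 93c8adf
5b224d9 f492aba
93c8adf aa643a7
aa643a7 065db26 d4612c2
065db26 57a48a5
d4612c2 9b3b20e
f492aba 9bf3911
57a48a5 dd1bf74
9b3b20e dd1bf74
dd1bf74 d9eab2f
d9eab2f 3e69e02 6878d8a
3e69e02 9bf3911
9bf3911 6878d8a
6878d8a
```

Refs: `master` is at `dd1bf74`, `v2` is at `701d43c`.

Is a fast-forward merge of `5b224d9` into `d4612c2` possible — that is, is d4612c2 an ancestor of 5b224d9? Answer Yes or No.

A fast-forward from d4612c2 to 5b224d9 is possible iff d4612c2 is an ancestor of 5b224d9.
Ancestors of 5b224d9: {5b224d9, 6878d8a, 9bf3911, f492aba}.
d4612c2 is not among them, so fast-forward is not possible.

No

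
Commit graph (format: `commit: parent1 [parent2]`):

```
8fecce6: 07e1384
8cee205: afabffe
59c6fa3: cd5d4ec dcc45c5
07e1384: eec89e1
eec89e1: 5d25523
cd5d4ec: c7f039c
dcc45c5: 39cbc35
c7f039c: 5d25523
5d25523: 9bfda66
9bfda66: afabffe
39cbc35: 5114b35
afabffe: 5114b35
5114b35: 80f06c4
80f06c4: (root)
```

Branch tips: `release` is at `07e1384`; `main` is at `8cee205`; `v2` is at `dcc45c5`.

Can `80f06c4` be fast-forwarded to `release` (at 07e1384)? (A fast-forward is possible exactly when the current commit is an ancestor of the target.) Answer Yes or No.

A fast-forward from 80f06c4 to 07e1384 is possible iff 80f06c4 is an ancestor of 07e1384.
Ancestors of 07e1384: {07e1384, 5114b35, 5d25523, 80f06c4, 9bfda66, afabffe, eec89e1}.
80f06c4 is among them, so fast-forward is possible.

Yes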